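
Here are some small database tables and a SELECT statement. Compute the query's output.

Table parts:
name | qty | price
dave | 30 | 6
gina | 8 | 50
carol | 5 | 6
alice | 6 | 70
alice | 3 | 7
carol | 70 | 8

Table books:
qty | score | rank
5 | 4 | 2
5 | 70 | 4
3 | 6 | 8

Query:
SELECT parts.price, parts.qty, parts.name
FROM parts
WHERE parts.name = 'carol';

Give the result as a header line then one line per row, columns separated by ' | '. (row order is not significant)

== RESULT ==
parts.price | parts.qty | parts.name
6 | 5 | carol
8 | 70 | carol

Derivation:
After WHERE (2 rows):
parts.name | parts.qty | parts.price
carol | 5 | 6
carol | 70 | 8
After SELECT (2 rows):
parts.price | parts.qty | parts.name
6 | 5 | carol
8 | 70 | carol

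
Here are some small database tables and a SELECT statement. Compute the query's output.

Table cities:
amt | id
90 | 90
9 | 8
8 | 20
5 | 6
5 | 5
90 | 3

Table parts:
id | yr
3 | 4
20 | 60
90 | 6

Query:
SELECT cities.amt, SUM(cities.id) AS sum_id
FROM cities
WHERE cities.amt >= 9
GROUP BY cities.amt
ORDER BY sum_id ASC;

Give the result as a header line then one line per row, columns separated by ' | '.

== RESULT ==
cities.amt | sum_id
9 | 8
90 | 93

Derivation:
After WHERE (3 rows):
cities.amt | cities.id
90 | 90
9 | 8
90 | 3
After GROUP BY (2 rows):
cities.amt | sum_id
90 | 93
9 | 8
After ORDER BY (2 rows):
cities.amt | sum_id
9 | 8
90 | 93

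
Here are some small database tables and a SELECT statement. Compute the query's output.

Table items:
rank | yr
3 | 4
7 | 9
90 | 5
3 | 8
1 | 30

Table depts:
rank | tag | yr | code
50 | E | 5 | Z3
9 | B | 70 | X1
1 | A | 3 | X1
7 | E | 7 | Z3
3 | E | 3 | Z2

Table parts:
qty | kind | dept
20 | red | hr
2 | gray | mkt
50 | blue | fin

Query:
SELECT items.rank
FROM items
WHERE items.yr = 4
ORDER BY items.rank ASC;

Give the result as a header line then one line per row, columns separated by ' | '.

After WHERE (1 rows):
items.rank | items.yr
3 | 4
After SELECT (1 rows):
items.rank
3
After ORDER BY (1 rows):
items.rank
3

== RESULT ==
items.rank
3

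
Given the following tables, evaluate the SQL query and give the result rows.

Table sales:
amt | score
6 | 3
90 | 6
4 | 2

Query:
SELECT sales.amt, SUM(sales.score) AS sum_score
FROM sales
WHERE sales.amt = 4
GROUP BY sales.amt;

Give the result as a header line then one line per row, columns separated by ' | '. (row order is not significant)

After WHERE (1 rows):
sales.amt | sales.score
4 | 2
After GROUP BY (1 rows):
sales.amt | sum_score
4 | 2

== RESULT ==
sales.amt | sum_score
4 | 2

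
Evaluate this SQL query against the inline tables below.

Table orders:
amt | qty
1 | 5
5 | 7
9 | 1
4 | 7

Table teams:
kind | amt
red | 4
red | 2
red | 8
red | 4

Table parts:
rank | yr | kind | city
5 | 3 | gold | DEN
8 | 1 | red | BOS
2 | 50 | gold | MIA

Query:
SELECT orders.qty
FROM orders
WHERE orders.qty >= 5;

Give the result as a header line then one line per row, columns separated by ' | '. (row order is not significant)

After WHERE (3 rows):
orders.amt | orders.qty
1 | 5
5 | 7
4 | 7
After SELECT (3 rows):
orders.qty
5
7
7

== RESULT ==
orders.qty
5
7
7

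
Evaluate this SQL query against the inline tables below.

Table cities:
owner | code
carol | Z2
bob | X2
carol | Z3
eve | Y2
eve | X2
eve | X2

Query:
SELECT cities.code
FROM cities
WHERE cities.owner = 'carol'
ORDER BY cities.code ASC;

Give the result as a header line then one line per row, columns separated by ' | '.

After WHERE (2 rows):
cities.owner | cities.code
carol | Z2
carol | Z3
After SELECT (2 rows):
cities.code
Z2
Z3
After ORDER BY (2 rows):
cities.code
Z2
Z3

== RESULT ==
cities.code
Z2
Z3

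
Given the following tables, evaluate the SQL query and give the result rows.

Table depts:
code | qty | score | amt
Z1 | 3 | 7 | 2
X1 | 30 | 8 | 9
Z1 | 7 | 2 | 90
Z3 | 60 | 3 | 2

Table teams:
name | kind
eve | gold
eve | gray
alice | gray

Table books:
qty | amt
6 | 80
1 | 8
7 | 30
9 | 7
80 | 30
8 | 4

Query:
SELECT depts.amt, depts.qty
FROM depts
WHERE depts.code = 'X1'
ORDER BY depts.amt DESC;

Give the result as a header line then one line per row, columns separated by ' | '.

== RESULT ==
depts.amt | depts.qty
9 | 30

Derivation:
After WHERE (1 rows):
depts.code | depts.qty | depts.score | depts.amt
X1 | 30 | 8 | 9
After SELECT (1 rows):
depts.amt | depts.qty
9 | 30
After ORDER BY (1 rows):
depts.amt | depts.qty
9 | 30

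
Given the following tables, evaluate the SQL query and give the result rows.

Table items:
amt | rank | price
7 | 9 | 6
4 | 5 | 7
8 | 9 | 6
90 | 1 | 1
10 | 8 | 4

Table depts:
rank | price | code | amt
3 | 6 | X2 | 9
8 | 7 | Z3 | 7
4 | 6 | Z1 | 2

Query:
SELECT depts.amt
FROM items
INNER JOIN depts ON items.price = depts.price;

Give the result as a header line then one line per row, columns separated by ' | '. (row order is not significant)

After JOIN depts (5 rows):
items.amt | items.rank | items.price | depts.rank | depts.price | depts.code | depts.amt
7 | 9 | 6 | 3 | 6 | X2 | 9
7 | 9 | 6 | 4 | 6 | Z1 | 2
4 | 5 | 7 | 8 | 7 | Z3 | 7
8 | 9 | 6 | 3 | 6 | X2 | 9
8 | 9 | 6 | 4 | 6 | Z1 | 2
After SELECT (5 rows):
depts.amt
9
2
7
9
2

== RESULT ==
depts.amt
9
2
7
9
2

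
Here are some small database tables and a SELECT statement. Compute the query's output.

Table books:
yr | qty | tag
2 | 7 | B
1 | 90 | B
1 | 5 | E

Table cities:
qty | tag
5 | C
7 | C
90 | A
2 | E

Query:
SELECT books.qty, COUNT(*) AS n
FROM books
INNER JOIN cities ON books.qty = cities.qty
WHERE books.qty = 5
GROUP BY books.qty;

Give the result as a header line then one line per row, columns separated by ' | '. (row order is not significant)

After JOIN cities (3 rows):
books.yr | books.qty | books.tag | cities.qty | cities.tag
2 | 7 | B | 7 | C
1 | 90 | B | 90 | A
1 | 5 | E | 5 | C
After WHERE (1 rows):
books.yr | books.qty | books.tag | cities.qty | cities.tag
1 | 5 | E | 5 | C
After GROUP BY (1 rows):
books.qty | n
5 | 1

== RESULT ==
books.qty | n
5 | 1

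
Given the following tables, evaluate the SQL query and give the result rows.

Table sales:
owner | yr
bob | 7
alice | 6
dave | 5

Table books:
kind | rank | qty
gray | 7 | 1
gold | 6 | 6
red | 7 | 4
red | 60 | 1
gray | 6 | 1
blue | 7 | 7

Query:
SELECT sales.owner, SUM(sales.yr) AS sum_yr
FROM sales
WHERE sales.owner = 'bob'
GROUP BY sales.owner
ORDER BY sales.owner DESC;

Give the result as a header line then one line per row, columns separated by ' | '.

== RESULT ==
sales.owner | sum_yr
bob | 7

Derivation:
After WHERE (1 rows):
sales.owner | sales.yr
bob | 7
After GROUP BY (1 rows):
sales.owner | sum_yr
bob | 7
After ORDER BY (1 rows):
sales.owner | sum_yr
bob | 7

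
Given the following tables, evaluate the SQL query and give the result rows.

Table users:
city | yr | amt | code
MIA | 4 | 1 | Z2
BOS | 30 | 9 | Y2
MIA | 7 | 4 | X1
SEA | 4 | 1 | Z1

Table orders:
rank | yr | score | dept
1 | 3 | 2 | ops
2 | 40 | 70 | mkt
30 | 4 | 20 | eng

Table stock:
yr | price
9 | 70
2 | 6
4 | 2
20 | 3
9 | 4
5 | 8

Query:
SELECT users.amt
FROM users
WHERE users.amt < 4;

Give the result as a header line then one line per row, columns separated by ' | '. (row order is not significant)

After WHERE (2 rows):
users.city | users.yr | users.amt | users.code
MIA | 4 | 1 | Z2
SEA | 4 | 1 | Z1
After SELECT (2 rows):
users.amt
1
1

== RESULT ==
users.amt
1
1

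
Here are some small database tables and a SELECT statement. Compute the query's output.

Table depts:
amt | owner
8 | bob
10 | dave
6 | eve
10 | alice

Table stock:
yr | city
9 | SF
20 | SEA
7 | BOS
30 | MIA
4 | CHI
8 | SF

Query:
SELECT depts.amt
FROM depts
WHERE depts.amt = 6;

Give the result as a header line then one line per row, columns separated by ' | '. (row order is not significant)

== RESULT ==
depts.amt
6

Derivation:
After WHERE (1 rows):
depts.amt | depts.owner
6 | eve
After SELECT (1 rows):
depts.amt
6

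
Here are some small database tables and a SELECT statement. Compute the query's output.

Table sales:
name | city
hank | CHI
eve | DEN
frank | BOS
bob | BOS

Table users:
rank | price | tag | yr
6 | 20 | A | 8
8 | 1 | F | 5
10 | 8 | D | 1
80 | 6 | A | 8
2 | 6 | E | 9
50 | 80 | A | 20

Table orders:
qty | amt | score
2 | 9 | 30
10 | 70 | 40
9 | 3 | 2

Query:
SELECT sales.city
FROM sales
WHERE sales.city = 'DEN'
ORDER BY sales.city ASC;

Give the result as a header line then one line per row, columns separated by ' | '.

After WHERE (1 rows):
sales.name | sales.city
eve | DEN
After SELECT (1 rows):
sales.city
DEN
After ORDER BY (1 rows):
sales.city
DEN

== RESULT ==
sales.city
DEN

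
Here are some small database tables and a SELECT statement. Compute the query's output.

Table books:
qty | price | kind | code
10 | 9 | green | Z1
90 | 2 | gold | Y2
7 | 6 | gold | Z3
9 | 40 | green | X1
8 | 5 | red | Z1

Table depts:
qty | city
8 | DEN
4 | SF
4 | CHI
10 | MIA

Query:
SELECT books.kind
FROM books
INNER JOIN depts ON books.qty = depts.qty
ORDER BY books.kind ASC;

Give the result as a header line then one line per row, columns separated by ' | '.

== RESULT ==
books.kind
green
red

Derivation:
After JOIN depts (2 rows):
books.qty | books.price | books.kind | books.code | depts.qty | depts.city
10 | 9 | green | Z1 | 10 | MIA
8 | 5 | red | Z1 | 8 | DEN
After SELECT (2 rows):
books.kind
green
red
After ORDER BY (2 rows):
books.kind
green
red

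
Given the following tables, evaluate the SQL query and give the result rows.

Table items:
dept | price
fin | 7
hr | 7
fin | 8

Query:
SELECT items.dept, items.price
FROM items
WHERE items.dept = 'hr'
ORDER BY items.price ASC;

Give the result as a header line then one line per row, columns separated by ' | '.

After WHERE (1 rows):
items.dept | items.price
hr | 7
After SELECT (1 rows):
items.dept | items.price
hr | 7
After ORDER BY (1 rows):
items.dept | items.price
hr | 7

== RESULT ==
items.dept | items.price
hr | 7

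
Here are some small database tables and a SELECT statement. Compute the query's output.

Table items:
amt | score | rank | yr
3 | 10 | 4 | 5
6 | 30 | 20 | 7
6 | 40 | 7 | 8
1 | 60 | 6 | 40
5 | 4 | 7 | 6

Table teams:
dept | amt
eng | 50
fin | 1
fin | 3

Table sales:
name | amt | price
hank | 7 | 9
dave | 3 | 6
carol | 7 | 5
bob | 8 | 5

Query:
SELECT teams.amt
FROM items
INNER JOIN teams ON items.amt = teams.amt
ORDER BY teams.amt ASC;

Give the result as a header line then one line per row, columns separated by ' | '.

After JOIN teams (2 rows):
items.amt | items.score | items.rank | items.yr | teams.dept | teams.amt
3 | 10 | 4 | 5 | fin | 3
1 | 60 | 6 | 40 | fin | 1
After SELECT (2 rows):
teams.amt
3
1
After ORDER BY (2 rows):
teams.amt
1
3

== RESULT ==
teams.amt
1
3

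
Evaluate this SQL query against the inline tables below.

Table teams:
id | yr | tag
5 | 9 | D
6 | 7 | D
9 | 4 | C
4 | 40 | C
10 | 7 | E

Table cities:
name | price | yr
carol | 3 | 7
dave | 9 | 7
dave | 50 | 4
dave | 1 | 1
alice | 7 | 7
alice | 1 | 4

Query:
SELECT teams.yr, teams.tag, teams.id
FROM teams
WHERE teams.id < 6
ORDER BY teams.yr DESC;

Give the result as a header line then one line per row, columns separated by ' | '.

After WHERE (2 rows):
teams.id | teams.yr | teams.tag
5 | 9 | D
4 | 40 | C
After SELECT (2 rows):
teams.yr | teams.tag | teams.id
9 | D | 5
40 | C | 4
After ORDER BY (2 rows):
teams.yr | teams.tag | teams.id
40 | C | 4
9 | D | 5

== RESULT ==
teams.yr | teams.tag | teams.id
40 | C | 4
9 | D | 5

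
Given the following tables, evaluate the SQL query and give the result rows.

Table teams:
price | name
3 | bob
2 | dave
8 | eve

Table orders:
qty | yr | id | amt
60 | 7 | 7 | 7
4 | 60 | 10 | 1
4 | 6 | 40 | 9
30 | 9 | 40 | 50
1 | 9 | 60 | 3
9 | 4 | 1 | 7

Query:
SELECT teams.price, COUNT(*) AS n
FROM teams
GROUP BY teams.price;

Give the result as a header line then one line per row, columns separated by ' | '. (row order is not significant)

After GROUP BY (3 rows):
teams.price | n
3 | 1
2 | 1
8 | 1

== RESULT ==
teams.price | n
3 | 1
2 | 1
8 | 1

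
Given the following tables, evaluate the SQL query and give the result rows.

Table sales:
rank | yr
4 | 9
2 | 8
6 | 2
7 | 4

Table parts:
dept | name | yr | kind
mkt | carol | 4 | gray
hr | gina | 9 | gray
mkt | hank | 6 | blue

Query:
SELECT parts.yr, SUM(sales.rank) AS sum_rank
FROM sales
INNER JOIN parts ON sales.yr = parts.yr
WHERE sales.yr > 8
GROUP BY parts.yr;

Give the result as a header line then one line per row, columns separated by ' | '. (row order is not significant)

== RESULT ==
parts.yr | sum_rank
9 | 4

Derivation:
After JOIN parts (2 rows):
sales.rank | sales.yr | parts.dept | parts.name | parts.yr | parts.kind
4 | 9 | hr | gina | 9 | gray
7 | 4 | mkt | carol | 4 | gray
After WHERE (1 rows):
sales.rank | sales.yr | parts.dept | parts.name | parts.yr | parts.kind
4 | 9 | hr | gina | 9 | gray
After GROUP BY (1 rows):
parts.yr | sum_rank
9 | 4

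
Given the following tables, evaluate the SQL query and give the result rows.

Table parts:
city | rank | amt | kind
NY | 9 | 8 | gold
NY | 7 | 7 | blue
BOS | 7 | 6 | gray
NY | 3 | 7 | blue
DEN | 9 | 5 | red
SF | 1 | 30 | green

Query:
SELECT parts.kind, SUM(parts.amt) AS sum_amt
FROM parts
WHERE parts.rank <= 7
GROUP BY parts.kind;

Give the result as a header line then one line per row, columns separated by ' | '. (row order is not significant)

After WHERE (4 rows):
parts.city | parts.rank | parts.amt | parts.kind
NY | 7 | 7 | blue
BOS | 7 | 6 | gray
NY | 3 | 7 | blue
SF | 1 | 30 | green
After GROUP BY (3 rows):
parts.kind | sum_amt
blue | 14
gray | 6
green | 30

== RESULT ==
parts.kind | sum_amt
blue | 14
gray | 6
green | 30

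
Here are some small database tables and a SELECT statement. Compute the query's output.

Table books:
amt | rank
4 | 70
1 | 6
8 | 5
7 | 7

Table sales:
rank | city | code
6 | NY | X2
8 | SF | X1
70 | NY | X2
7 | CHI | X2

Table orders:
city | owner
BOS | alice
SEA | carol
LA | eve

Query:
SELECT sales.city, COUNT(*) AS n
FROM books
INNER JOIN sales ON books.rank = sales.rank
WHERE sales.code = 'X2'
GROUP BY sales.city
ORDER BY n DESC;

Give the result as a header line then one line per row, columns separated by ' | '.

== RESULT ==
sales.city | n
NY | 2
CHI | 1

Derivation:
After JOIN sales (3 rows):
books.amt | books.rank | sales.rank | sales.city | sales.code
4 | 70 | 70 | NY | X2
1 | 6 | 6 | NY | X2
7 | 7 | 7 | CHI | X2
After WHERE (3 rows):
books.amt | books.rank | sales.rank | sales.city | sales.code
4 | 70 | 70 | NY | X2
1 | 6 | 6 | NY | X2
7 | 7 | 7 | CHI | X2
After GROUP BY (2 rows):
sales.city | n
NY | 2
CHI | 1
After ORDER BY (2 rows):
sales.city | n
NY | 2
CHI | 1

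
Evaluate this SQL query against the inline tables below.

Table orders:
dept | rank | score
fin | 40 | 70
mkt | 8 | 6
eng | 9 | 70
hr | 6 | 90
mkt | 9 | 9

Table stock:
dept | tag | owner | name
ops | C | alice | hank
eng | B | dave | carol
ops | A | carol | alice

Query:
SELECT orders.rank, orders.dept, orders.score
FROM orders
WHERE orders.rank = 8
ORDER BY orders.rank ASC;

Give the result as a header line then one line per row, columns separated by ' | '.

After WHERE (1 rows):
orders.dept | orders.rank | orders.score
mkt | 8 | 6
After SELECT (1 rows):
orders.rank | orders.dept | orders.score
8 | mkt | 6
After ORDER BY (1 rows):
orders.rank | orders.dept | orders.score
8 | mkt | 6

== RESULT ==
orders.rank | orders.dept | orders.score
8 | mkt | 6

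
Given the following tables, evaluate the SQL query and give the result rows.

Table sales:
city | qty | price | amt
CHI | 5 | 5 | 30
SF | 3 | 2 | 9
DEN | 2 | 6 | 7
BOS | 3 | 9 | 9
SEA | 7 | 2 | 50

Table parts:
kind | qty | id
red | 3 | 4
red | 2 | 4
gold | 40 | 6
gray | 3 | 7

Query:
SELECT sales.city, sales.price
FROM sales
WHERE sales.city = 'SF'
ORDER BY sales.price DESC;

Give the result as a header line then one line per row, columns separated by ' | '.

== RESULT ==
sales.city | sales.price
SF | 2

Derivation:
After WHERE (1 rows):
sales.city | sales.qty | sales.price | sales.amt
SF | 3 | 2 | 9
After SELECT (1 rows):
sales.city | sales.price
SF | 2
After ORDER BY (1 rows):
sales.city | sales.price
SF | 2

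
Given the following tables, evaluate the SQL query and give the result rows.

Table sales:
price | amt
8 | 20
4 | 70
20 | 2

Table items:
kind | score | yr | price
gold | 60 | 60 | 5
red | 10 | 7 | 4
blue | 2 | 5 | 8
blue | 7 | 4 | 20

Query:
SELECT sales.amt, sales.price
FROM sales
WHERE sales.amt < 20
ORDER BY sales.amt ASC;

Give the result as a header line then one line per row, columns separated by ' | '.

== RESULT ==
sales.amt | sales.price
2 | 20

Derivation:
After WHERE (1 rows):
sales.price | sales.amt
20 | 2
After SELECT (1 rows):
sales.amt | sales.price
2 | 20
After ORDER BY (1 rows):
sales.amt | sales.price
2 | 20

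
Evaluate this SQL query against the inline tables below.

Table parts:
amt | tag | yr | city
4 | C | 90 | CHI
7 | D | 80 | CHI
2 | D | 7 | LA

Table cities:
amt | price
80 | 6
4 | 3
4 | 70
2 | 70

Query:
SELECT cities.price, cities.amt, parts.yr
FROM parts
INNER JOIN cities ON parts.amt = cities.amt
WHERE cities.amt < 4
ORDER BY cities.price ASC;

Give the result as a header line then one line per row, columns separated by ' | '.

== RESULT ==
cities.price | cities.amt | parts.yr
70 | 2 | 7

Derivation:
After JOIN cities (3 rows):
parts.amt | parts.tag | parts.yr | parts.city | cities.amt | cities.price
4 | C | 90 | CHI | 4 | 3
4 | C | 90 | CHI | 4 | 70
2 | D | 7 | LA | 2 | 70
After WHERE (1 rows):
parts.amt | parts.tag | parts.yr | parts.city | cities.amt | cities.price
2 | D | 7 | LA | 2 | 70
After SELECT (1 rows):
cities.price | cities.amt | parts.yr
70 | 2 | 7
After ORDER BY (1 rows):
cities.price | cities.amt | parts.yr
70 | 2 | 7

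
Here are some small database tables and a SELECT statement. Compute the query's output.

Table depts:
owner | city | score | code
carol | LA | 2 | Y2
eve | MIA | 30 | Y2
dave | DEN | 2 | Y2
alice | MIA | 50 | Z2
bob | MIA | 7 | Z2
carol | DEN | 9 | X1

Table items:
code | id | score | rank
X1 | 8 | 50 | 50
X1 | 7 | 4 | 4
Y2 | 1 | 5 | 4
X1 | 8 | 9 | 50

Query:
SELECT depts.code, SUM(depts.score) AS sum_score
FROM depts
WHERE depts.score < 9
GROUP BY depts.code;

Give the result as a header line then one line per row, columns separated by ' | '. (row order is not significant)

== RESULT ==
depts.code | sum_score
Y2 | 4
Z2 | 7

Derivation:
After WHERE (3 rows):
depts.owner | depts.city | depts.score | depts.code
carol | LA | 2 | Y2
dave | DEN | 2 | Y2
bob | MIA | 7 | Z2
After GROUP BY (2 rows):
depts.code | sum_score
Y2 | 4
Z2 | 7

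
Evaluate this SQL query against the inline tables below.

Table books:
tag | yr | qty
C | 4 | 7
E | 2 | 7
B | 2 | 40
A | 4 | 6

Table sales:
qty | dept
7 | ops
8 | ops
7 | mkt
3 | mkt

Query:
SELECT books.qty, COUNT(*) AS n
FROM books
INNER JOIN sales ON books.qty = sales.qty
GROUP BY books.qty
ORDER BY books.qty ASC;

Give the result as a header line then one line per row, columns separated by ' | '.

After JOIN sales (4 rows):
books.tag | books.yr | books.qty | sales.qty | sales.dept
C | 4 | 7 | 7 | ops
C | 4 | 7 | 7 | mkt
E | 2 | 7 | 7 | ops
E | 2 | 7 | 7 | mkt
After GROUP BY (1 rows):
books.qty | n
7 | 4
After ORDER BY (1 rows):
books.qty | n
7 | 4

== RESULT ==
books.qty | n
7 | 4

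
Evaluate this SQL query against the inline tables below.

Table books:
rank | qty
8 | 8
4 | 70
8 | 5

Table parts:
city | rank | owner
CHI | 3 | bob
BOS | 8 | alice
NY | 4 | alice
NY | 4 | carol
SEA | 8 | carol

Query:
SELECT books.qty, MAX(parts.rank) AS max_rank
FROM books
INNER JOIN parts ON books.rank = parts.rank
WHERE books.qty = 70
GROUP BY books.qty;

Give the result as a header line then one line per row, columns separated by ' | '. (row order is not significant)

After JOIN parts (6 rows):
books.rank | books.qty | parts.city | parts.rank | parts.owner
8 | 8 | BOS | 8 | alice
8 | 8 | SEA | 8 | carol
4 | 70 | NY | 4 | alice
4 | 70 | NY | 4 | carol
8 | 5 | BOS | 8 | alice
8 | 5 | SEA | 8 | carol
After WHERE (2 rows):
books.rank | books.qty | parts.city | parts.rank | parts.owner
4 | 70 | NY | 4 | alice
4 | 70 | NY | 4 | carol
After GROUP BY (1 rows):
books.qty | max_rank
70 | 4

== RESULT ==
books.qty | max_rank
70 | 4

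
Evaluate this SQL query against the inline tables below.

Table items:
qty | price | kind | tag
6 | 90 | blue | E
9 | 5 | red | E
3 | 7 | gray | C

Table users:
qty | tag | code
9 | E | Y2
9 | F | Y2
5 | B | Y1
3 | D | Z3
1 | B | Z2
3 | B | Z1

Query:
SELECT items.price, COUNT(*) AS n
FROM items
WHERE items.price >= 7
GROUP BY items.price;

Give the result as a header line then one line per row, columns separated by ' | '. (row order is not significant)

== RESULT ==
items.price | n
90 | 1
7 | 1

Derivation:
After WHERE (2 rows):
items.qty | items.price | items.kind | items.tag
6 | 90 | blue | E
3 | 7 | gray | C
After GROUP BY (2 rows):
items.price | n
90 | 1
7 | 1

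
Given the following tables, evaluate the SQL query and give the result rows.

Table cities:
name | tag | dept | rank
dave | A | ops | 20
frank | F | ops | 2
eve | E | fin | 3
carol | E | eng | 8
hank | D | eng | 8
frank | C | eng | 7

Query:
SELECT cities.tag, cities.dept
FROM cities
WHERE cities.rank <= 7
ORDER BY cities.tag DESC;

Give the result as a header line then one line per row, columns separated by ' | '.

After WHERE (3 rows):
cities.name | cities.tag | cities.dept | cities.rank
frank | F | ops | 2
eve | E | fin | 3
frank | C | eng | 7
After SELECT (3 rows):
cities.tag | cities.dept
F | ops
E | fin
C | eng
After ORDER BY (3 rows):
cities.tag | cities.dept
F | ops
E | fin
C | eng

== RESULT ==
cities.tag | cities.dept
F | ops
E | fin
C | eng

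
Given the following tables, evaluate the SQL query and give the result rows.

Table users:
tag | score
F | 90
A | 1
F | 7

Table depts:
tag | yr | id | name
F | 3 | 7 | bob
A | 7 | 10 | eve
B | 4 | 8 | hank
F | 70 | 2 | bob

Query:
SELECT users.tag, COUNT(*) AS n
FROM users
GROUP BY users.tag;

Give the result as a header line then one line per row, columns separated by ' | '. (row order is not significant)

== RESULT ==
users.tag | n
F | 2
A | 1

Derivation:
After GROUP BY (2 rows):
users.tag | n
F | 2
A | 1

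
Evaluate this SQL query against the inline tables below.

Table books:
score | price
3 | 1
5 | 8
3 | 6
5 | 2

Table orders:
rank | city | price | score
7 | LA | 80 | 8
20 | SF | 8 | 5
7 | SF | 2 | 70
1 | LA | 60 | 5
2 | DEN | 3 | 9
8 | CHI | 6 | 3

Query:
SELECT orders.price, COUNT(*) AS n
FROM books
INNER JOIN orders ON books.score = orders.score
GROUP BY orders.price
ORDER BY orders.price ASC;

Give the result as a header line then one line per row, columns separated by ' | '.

After JOIN orders (6 rows):
books.score | books.price | orders.rank | orders.city | orders.price | orders.score
3 | 1 | 8 | CHI | 6 | 3
5 | 8 | 20 | SF | 8 | 5
5 | 8 | 1 | LA | 60 | 5
3 | 6 | 8 | CHI | 6 | 3
5 | 2 | 20 | SF | 8 | 5
5 | 2 | 1 | LA | 60 | 5
After GROUP BY (3 rows):
orders.price | n
6 | 2
8 | 2
60 | 2
After ORDER BY (3 rows):
orders.price | n
6 | 2
8 | 2
60 | 2

== RESULT ==
orders.price | n
6 | 2
8 | 2
60 | 2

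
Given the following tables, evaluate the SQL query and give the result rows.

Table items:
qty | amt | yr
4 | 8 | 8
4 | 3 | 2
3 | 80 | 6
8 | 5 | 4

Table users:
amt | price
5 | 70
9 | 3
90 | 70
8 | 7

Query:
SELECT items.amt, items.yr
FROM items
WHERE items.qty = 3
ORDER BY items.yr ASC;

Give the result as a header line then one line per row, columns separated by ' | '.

== RESULT ==
items.amt | items.yr
80 | 6

Derivation:
After WHERE (1 rows):
items.qty | items.amt | items.yr
3 | 80 | 6
After SELECT (1 rows):
items.amt | items.yr
80 | 6
After ORDER BY (1 rows):
items.amt | items.yr
80 | 6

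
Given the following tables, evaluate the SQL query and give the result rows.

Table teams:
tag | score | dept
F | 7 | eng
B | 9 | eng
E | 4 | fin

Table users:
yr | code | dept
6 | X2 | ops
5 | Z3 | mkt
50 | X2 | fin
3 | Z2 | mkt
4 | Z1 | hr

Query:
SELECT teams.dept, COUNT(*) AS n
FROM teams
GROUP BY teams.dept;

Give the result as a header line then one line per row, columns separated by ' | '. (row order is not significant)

== RESULT ==
teams.dept | n
eng | 2
fin | 1

Derivation:
After GROUP BY (2 rows):
teams.dept | n
eng | 2
fin | 1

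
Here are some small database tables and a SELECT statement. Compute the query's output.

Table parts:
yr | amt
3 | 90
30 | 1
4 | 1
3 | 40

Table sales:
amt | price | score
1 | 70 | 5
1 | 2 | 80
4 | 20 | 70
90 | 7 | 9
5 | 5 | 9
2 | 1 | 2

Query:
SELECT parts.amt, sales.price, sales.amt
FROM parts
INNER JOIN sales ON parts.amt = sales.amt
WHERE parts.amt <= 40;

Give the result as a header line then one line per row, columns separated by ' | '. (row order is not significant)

After JOIN sales (5 rows):
parts.yr | parts.amt | sales.amt | sales.price | sales.score
3 | 90 | 90 | 7 | 9
30 | 1 | 1 | 70 | 5
30 | 1 | 1 | 2 | 80
4 | 1 | 1 | 70 | 5
4 | 1 | 1 | 2 | 80
After WHERE (4 rows):
parts.yr | parts.amt | sales.amt | sales.price | sales.score
30 | 1 | 1 | 70 | 5
30 | 1 | 1 | 2 | 80
4 | 1 | 1 | 70 | 5
4 | 1 | 1 | 2 | 80
After SELECT (4 rows):
parts.amt | sales.price | sales.amt
1 | 70 | 1
1 | 2 | 1
1 | 70 | 1
1 | 2 | 1

== RESULT ==
parts.amt | sales.price | sales.amt
1 | 70 | 1
1 | 2 | 1
1 | 70 | 1
1 | 2 | 1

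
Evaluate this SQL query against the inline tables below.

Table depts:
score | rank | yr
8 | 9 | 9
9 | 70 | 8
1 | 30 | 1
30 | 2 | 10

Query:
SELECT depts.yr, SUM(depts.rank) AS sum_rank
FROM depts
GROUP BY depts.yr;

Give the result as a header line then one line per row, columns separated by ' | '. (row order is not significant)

== RESULT ==
depts.yr | sum_rank
9 | 9
8 | 70
1 | 30
10 | 2

Derivation:
After GROUP BY (4 rows):
depts.yr | sum_rank
9 | 9
8 | 70
1 | 30
10 | 2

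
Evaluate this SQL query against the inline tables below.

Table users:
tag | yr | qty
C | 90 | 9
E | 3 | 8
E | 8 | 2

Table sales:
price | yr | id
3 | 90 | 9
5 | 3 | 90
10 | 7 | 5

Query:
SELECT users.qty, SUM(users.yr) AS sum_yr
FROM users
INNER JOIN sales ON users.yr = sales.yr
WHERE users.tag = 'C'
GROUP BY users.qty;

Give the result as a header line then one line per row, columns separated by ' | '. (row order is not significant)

== RESULT ==
users.qty | sum_yr
9 | 90

Derivation:
After JOIN sales (2 rows):
users.tag | users.yr | users.qty | sales.price | sales.yr | sales.id
C | 90 | 9 | 3 | 90 | 9
E | 3 | 8 | 5 | 3 | 90
After WHERE (1 rows):
users.tag | users.yr | users.qty | sales.price | sales.yr | sales.id
C | 90 | 9 | 3 | 90 | 9
After GROUP BY (1 rows):
users.qty | sum_yr
9 | 90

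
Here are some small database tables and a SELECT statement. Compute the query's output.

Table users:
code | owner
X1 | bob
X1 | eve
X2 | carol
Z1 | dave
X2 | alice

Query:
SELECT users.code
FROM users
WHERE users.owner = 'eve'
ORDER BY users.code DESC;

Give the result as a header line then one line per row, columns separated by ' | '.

After WHERE (1 rows):
users.code | users.owner
X1 | eve
After SELECT (1 rows):
users.code
X1
After ORDER BY (1 rows):
users.code
X1

== RESULT ==
users.code
X1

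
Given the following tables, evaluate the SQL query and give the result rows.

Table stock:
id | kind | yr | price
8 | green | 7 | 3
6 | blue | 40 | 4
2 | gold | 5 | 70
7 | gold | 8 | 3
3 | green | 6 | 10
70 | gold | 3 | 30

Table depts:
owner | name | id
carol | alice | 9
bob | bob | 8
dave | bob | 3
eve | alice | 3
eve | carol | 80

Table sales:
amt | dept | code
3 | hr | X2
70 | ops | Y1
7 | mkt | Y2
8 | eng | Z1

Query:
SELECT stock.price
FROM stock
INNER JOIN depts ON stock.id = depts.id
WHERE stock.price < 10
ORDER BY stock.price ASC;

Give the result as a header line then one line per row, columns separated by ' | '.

After JOIN depts (3 rows):
stock.id | stock.kind | stock.yr | stock.price | depts.owner | depts.name | depts.id
8 | green | 7 | 3 | bob | bob | 8
3 | green | 6 | 10 | dave | bob | 3
3 | green | 6 | 10 | eve | alice | 3
After WHERE (1 rows):
stock.id | stock.kind | stock.yr | stock.price | depts.owner | depts.name | depts.id
8 | green | 7 | 3 | bob | bob | 8
After SELECT (1 rows):
stock.price
3
After ORDER BY (1 rows):
stock.price
3

== RESULT ==
stock.price
3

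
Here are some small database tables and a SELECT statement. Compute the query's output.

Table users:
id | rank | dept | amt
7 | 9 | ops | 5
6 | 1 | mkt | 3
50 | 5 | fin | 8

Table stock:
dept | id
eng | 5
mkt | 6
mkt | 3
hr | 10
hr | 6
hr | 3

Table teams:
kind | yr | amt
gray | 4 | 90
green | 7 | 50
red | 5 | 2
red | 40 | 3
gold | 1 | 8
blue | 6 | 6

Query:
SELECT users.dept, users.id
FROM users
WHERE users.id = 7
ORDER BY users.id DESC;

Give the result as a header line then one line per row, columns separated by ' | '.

== RESULT ==
users.dept | users.id
ops | 7

Derivation:
After WHERE (1 rows):
users.id | users.rank | users.dept | users.amt
7 | 9 | ops | 5
After SELECT (1 rows):
users.dept | users.id
ops | 7
After ORDER BY (1 rows):
users.dept | users.id
ops | 7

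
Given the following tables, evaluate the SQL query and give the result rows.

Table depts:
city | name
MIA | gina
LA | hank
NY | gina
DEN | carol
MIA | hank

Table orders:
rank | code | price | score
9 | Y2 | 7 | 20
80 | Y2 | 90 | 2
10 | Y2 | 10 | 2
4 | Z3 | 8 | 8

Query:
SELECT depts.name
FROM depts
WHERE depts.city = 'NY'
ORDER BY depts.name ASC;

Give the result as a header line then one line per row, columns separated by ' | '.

After WHERE (1 rows):
depts.city | depts.name
NY | gina
After SELECT (1 rows):
depts.name
gina
After ORDER BY (1 rows):
depts.name
gina

== RESULT ==
depts.name
gina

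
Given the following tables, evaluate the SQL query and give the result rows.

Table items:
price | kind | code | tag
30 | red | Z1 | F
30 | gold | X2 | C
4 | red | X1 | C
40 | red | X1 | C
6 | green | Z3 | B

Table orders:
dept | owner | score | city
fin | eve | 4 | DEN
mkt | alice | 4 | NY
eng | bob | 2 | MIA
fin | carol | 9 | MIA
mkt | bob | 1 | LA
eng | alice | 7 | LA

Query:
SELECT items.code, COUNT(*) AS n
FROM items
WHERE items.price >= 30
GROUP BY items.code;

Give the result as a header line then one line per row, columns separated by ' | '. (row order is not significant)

== RESULT ==
items.code | n
Z1 | 1
X2 | 1
X1 | 1

Derivation:
After WHERE (3 rows):
items.price | items.kind | items.code | items.tag
30 | red | Z1 | F
30 | gold | X2 | C
40 | red | X1 | C
After GROUP BY (3 rows):
items.code | n
Z1 | 1
X2 | 1
X1 | 1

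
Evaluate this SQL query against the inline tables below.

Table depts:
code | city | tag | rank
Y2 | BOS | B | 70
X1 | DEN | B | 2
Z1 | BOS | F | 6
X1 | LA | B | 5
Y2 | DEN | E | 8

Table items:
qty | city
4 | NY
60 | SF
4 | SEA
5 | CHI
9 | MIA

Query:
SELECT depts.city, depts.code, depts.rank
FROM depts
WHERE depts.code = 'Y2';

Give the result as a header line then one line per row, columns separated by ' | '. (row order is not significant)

== RESULT ==
depts.city | depts.code | depts.rank
BOS | Y2 | 70
DEN | Y2 | 8

Derivation:
After WHERE (2 rows):
depts.code | depts.city | depts.tag | depts.rank
Y2 | BOS | B | 70
Y2 | DEN | E | 8
After SELECT (2 rows):
depts.city | depts.code | depts.rank
BOS | Y2 | 70
DEN | Y2 | 8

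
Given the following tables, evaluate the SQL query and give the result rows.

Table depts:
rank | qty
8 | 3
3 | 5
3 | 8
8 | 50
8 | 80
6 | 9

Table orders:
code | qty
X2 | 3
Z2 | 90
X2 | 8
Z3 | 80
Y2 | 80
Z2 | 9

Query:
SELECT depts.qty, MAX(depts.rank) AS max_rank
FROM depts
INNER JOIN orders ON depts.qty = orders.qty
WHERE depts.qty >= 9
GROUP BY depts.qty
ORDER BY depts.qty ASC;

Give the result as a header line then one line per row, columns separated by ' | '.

After JOIN orders (5 rows):
depts.rank | depts.qty | orders.code | orders.qty
8 | 3 | X2 | 3
3 | 8 | X2 | 8
8 | 80 | Z3 | 80
8 | 80 | Y2 | 80
6 | 9 | Z2 | 9
After WHERE (3 rows):
depts.rank | depts.qty | orders.code | orders.qty
8 | 80 | Z3 | 80
8 | 80 | Y2 | 80
6 | 9 | Z2 | 9
After GROUP BY (2 rows):
depts.qty | max_rank
80 | 8
9 | 6
After ORDER BY (2 rows):
depts.qty | max_rank
9 | 6
80 | 8

== RESULT ==
depts.qty | max_rank
9 | 6
80 | 8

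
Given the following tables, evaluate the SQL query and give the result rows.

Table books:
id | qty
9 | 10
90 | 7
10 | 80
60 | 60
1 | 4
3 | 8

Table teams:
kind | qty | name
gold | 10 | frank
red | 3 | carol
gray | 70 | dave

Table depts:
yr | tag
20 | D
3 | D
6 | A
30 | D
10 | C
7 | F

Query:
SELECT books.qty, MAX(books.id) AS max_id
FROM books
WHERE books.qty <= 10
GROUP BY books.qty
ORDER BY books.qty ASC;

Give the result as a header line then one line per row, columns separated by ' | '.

== RESULT ==
books.qty | max_id
4 | 1
7 | 90
8 | 3
10 | 9

Derivation:
After WHERE (4 rows):
books.id | books.qty
9 | 10
90 | 7
1 | 4
3 | 8
After GROUP BY (4 rows):
books.qty | max_id
10 | 9
7 | 90
4 | 1
8 | 3
After ORDER BY (4 rows):
books.qty | max_id
4 | 1
7 | 90
8 | 3
10 | 9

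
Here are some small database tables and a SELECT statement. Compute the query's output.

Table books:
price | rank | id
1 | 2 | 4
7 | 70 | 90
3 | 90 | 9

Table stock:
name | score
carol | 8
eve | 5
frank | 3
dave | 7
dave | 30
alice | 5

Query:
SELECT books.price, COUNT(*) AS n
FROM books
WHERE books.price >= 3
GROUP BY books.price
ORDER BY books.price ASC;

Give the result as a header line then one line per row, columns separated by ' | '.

== RESULT ==
books.price | n
3 | 1
7 | 1

Derivation:
After WHERE (2 rows):
books.price | books.rank | books.id
7 | 70 | 90
3 | 90 | 9
After GROUP BY (2 rows):
books.price | n
7 | 1
3 | 1
After ORDER BY (2 rows):
books.price | n
3 | 1
7 | 1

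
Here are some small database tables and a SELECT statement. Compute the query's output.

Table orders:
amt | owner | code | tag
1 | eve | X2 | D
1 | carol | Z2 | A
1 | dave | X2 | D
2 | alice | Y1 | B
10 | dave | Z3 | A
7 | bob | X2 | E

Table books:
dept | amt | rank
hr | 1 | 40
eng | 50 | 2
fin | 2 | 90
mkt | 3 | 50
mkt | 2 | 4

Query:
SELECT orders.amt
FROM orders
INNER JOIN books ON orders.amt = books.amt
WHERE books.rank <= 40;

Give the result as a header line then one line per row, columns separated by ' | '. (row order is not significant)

After JOIN books (5 rows):
orders.amt | orders.owner | orders.code | orders.tag | books.dept | books.amt | books.rank
1 | eve | X2 | D | hr | 1 | 40
1 | carol | Z2 | A | hr | 1 | 40
1 | dave | X2 | D | hr | 1 | 40
2 | alice | Y1 | B | fin | 2 | 90
2 | alice | Y1 | B | mkt | 2 | 4
After WHERE (4 rows):
orders.amt | orders.owner | orders.code | orders.tag | books.dept | books.amt | books.rank
1 | eve | X2 | D | hr | 1 | 40
1 | carol | Z2 | A | hr | 1 | 40
1 | dave | X2 | D | hr | 1 | 40
2 | alice | Y1 | B | mkt | 2 | 4
After SELECT (4 rows):
orders.amt
1
1
1
2

== RESULT ==
orders.amt
1
1
1
2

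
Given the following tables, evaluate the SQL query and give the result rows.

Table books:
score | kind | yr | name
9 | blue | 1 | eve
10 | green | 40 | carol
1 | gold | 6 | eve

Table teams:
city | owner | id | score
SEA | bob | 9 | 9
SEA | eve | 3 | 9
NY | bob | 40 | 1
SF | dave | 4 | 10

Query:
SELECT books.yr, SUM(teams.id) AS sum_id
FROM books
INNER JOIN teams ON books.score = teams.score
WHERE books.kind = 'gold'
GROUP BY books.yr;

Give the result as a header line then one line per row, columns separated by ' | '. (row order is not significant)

== RESULT ==
books.yr | sum_id
6 | 40

Derivation:
After JOIN teams (4 rows):
books.score | books.kind | books.yr | books.name | teams.city | teams.owner | teams.id | teams.score
9 | blue | 1 | eve | SEA | bob | 9 | 9
9 | blue | 1 | eve | SEA | eve | 3 | 9
10 | green | 40 | carol | SF | dave | 4 | 10
1 | gold | 6 | eve | NY | bob | 40 | 1
After WHERE (1 rows):
books.score | books.kind | books.yr | books.name | teams.city | teams.owner | teams.id | teams.score
1 | gold | 6 | eve | NY | bob | 40 | 1
After GROUP BY (1 rows):
books.yr | sum_id
6 | 40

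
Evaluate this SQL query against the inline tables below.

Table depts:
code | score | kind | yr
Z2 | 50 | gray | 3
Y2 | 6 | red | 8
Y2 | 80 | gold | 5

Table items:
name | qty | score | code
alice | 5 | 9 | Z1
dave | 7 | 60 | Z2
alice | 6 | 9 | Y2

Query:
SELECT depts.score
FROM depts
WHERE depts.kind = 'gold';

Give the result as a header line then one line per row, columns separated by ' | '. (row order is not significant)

== RESULT ==
depts.score
80

Derivation:
After WHERE (1 rows):
depts.code | depts.score | depts.kind | depts.yr
Y2 | 80 | gold | 5
After SELECT (1 rows):
depts.score
80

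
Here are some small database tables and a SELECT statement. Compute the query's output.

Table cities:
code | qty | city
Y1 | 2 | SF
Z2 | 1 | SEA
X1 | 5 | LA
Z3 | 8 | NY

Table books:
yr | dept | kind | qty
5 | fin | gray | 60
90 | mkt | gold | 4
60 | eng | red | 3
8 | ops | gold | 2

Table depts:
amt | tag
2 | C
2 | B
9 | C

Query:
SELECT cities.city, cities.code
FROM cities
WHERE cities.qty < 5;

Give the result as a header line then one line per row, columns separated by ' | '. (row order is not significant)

After WHERE (2 rows):
cities.code | cities.qty | cities.city
Y1 | 2 | SF
Z2 | 1 | SEA
After SELECT (2 rows):
cities.city | cities.code
SF | Y1
SEA | Z2

== RESULT ==
cities.city | cities.code
SF | Y1
SEA | Z2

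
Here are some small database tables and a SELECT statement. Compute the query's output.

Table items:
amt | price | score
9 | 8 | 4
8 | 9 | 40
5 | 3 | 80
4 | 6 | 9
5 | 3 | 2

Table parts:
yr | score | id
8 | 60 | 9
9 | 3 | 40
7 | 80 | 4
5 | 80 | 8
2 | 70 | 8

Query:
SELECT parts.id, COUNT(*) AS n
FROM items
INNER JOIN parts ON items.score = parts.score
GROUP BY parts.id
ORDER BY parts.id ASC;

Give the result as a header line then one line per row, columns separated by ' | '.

== RESULT ==
parts.id | n
4 | 1
8 | 1

Derivation:
After JOIN parts (2 rows):
items.amt | items.price | items.score | parts.yr | parts.score | parts.id
5 | 3 | 80 | 7 | 80 | 4
5 | 3 | 80 | 5 | 80 | 8
After GROUP BY (2 rows):
parts.id | n
4 | 1
8 | 1
After ORDER BY (2 rows):
parts.id | n
4 | 1
8 | 1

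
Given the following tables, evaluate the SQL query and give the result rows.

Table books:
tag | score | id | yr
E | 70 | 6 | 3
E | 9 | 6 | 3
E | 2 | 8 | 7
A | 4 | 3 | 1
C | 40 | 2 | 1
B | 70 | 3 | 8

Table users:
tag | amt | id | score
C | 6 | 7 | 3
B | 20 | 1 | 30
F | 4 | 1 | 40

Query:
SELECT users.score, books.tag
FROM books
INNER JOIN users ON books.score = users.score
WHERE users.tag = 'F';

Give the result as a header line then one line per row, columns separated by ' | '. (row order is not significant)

After JOIN users (1 rows):
books.tag | books.score | books.id | books.yr | users.tag | users.amt | users.id | users.score
C | 40 | 2 | 1 | F | 4 | 1 | 40
After WHERE (1 rows):
books.tag | books.score | books.id | books.yr | users.tag | users.amt | users.id | users.score
C | 40 | 2 | 1 | F | 4 | 1 | 40
After SELECT (1 rows):
users.score | books.tag
40 | C

== RESULT ==
users.score | books.tag
40 | C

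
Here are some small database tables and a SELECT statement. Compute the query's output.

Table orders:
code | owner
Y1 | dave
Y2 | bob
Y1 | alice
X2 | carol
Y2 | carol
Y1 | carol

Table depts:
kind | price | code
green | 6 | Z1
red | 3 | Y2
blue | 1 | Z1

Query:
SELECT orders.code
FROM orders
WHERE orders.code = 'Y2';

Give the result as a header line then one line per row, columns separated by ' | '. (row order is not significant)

After WHERE (2 rows):
orders.code | orders.owner
Y2 | bob
Y2 | carol
After SELECT (2 rows):
orders.code
Y2
Y2

== RESULT ==
orders.code
Y2
Y2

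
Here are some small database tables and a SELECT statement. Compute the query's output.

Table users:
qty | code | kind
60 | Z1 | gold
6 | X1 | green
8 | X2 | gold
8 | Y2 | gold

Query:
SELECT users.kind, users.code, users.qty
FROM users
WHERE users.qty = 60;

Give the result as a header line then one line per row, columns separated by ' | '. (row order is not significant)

== RESULT ==
users.kind | users.code | users.qty
gold | Z1 | 60

Derivation:
After WHERE (1 rows):
users.qty | users.code | users.kind
60 | Z1 | gold
After SELECT (1 rows):
users.kind | users.code | users.qty
gold | Z1 | 60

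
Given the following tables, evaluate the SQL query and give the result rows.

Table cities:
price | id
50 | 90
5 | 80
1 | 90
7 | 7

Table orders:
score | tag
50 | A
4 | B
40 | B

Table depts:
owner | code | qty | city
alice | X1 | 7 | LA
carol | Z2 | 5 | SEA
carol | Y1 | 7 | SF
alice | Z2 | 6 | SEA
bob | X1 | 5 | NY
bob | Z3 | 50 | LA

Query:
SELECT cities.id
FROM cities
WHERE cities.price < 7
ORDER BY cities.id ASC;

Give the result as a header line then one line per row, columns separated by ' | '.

After WHERE (2 rows):
cities.price | cities.id
5 | 80
1 | 90
After SELECT (2 rows):
cities.id
80
90
After ORDER BY (2 rows):
cities.id
80
90

== RESULT ==
cities.id
80
90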